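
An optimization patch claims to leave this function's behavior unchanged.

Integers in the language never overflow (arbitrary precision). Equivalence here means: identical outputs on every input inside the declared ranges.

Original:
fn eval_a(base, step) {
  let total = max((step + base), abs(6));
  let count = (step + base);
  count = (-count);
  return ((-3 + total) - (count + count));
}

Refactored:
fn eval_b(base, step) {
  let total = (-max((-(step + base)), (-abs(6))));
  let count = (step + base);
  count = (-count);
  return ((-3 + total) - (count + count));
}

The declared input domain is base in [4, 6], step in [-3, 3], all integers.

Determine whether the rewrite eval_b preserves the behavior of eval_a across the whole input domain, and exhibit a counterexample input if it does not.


There is a counterexample at base=4, step=-3: 5 on one side, 0 on the other.
eval_a: total = 6; count = 1; count = -1; return 5
eval_b: total = 1; count = 1; count = -1; return 0
verdict: not equivalent; witness: base=4, step=-3


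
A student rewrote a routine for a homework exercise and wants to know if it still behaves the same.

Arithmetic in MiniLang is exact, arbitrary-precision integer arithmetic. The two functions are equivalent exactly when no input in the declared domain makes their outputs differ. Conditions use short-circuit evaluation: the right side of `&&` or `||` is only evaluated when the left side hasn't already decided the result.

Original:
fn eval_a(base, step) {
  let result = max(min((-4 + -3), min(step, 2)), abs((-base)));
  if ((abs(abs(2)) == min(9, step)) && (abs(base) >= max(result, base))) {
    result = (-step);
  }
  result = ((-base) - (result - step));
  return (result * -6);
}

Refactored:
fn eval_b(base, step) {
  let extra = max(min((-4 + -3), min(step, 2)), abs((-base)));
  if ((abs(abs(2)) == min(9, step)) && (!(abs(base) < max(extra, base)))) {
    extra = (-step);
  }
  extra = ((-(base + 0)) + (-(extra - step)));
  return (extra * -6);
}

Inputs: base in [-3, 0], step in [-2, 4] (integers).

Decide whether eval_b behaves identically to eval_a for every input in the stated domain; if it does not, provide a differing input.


Behavior is preserved: although local variable names differ; and arithmetic usage differs; and constant usage differs; and comparison usage differs; and boolean connective usage differs, the outputs never diverge.
As a probe, take base=-1, step=3: eval_a runs result = 1; ((abs(abs(2)) == min(9, step)) && (abs(base) >= max(result, base))) -> false; result = 3; return -18; eval_b runs extra = 1; ((abs(abs(2)) == min(9, step)) && (!(abs(base) < max(extra, base)))) -> false; extra = 3; return -18; both end at -18.
An exhaustive pass over the 28 declared inputs shows identical outputs.
verdict: equivalent


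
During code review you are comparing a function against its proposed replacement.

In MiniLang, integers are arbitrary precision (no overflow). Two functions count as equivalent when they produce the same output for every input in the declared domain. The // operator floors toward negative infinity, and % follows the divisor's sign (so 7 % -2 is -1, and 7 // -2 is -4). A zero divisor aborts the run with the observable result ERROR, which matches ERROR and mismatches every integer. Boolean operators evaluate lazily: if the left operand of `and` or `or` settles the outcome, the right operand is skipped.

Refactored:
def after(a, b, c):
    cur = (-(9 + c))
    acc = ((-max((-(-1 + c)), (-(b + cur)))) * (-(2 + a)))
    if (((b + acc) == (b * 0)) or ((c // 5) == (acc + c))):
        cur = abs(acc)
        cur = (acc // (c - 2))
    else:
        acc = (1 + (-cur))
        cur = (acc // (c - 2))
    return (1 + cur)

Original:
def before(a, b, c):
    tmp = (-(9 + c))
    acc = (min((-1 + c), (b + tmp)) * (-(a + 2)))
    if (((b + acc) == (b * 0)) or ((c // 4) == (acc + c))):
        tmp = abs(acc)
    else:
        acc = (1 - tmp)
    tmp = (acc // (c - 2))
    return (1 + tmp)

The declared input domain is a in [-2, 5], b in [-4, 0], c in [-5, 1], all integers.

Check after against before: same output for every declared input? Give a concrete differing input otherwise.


Equivalent. The one real change (`4` became `5`) has no effect anywhere in the declared ranges.
Checked all 280 inputs in the declared domain: the outputs agree on every one.
As a probe, take a=0, b=-1, c=-2: before runs tmp becomes -7; next acc becomes 16; next (((b + acc) == (b * 0)) or ((c // 4) == (acc + c))) evaluates to false; next acc becomes 8; next tmp becomes -2; next final value -1; after runs cur becomes -7; next acc becomes 16; next (((b + acc) == (b * 0)) or ((c // 5) == (acc + c))) evaluates to false; next acc becomes 8; next cur becomes -2; next final value -1; both end at -1.
verdict: equivalent


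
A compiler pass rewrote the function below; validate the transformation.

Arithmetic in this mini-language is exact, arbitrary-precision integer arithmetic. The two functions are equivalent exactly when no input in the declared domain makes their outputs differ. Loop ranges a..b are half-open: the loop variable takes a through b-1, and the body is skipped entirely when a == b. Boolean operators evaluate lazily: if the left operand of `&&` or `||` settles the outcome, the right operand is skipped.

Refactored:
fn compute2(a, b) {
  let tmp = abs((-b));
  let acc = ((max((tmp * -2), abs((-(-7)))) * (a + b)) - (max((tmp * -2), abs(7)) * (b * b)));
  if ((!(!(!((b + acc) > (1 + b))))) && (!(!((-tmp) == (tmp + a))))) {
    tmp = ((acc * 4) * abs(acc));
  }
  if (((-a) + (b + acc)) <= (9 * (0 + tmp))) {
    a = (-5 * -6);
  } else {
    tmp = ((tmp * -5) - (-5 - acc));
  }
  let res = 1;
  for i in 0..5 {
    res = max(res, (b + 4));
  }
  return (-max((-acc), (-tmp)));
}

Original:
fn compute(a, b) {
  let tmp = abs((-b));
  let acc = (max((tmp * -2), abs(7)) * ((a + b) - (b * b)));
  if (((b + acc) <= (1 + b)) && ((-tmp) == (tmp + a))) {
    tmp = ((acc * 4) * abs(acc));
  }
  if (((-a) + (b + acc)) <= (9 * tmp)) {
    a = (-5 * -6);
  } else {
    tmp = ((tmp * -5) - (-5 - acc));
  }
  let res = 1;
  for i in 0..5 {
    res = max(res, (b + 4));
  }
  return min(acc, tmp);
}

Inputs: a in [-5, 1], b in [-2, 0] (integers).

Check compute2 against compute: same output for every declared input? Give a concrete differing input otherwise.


Reading the diff, among the changes: min/max/abs usage differs; also constant usage differs; also arithmetic usage differs; also comparison usage differs; also boolean connective usage differs.
Tracing a=1, b=-2: compute: tmp = 2; acc = -35; (((b + acc) <= (1 + b)) && ((-tmp) == (tmp + a))) -> false; (((-a) + (b + acc)) <= (9 * tmp)) -> true; a = 30; res = 1; [i=0]; res = 2; [i=1]; res = 2; [i=2]; res = 2; [i=3]; res = 2; [i=4]; res = 2; return -35 | compute2: tmp = 2; acc = -35; ((!(!(!((b + acc) > (1 + b))))) && (!(!((-tmp) == (tmp + a))))) -> false; (((-a) + (b + acc)) <= (9 * (0 + tmp))) -> true; a = 30; res = 1; [i=0]; res = 2; [i=1]; res = 2; [i=2]; res = 2; [i=3]; res = 2; [i=4]; res = 2; return -35 — matching result -35.
Sweeping the whole domain (21 inputs) finds no disagreement.
verdict: equivalent


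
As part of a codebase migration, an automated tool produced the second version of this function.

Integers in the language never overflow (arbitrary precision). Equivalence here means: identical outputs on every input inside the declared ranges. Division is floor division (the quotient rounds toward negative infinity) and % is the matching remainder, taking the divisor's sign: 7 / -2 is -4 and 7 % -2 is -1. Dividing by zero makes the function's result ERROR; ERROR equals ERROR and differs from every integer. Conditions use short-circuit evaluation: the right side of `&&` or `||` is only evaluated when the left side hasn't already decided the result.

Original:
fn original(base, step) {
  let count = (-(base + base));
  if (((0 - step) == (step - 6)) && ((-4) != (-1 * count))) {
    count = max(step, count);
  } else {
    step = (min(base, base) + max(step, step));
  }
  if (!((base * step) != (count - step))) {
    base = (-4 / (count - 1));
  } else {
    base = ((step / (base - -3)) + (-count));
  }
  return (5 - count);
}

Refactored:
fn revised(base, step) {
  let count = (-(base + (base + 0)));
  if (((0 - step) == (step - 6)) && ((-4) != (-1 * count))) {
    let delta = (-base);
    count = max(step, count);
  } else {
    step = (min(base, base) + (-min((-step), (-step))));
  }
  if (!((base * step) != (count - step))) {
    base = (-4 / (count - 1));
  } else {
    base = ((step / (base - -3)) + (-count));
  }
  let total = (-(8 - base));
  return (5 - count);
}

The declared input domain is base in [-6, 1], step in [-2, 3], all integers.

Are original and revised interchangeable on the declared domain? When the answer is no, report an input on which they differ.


Differences: constant usage differs; local variable names differ; min/max/abs usage differs; arithmetic usage differs; statement counts differ — yet all 48 inputs agree.
verdict: equivalent


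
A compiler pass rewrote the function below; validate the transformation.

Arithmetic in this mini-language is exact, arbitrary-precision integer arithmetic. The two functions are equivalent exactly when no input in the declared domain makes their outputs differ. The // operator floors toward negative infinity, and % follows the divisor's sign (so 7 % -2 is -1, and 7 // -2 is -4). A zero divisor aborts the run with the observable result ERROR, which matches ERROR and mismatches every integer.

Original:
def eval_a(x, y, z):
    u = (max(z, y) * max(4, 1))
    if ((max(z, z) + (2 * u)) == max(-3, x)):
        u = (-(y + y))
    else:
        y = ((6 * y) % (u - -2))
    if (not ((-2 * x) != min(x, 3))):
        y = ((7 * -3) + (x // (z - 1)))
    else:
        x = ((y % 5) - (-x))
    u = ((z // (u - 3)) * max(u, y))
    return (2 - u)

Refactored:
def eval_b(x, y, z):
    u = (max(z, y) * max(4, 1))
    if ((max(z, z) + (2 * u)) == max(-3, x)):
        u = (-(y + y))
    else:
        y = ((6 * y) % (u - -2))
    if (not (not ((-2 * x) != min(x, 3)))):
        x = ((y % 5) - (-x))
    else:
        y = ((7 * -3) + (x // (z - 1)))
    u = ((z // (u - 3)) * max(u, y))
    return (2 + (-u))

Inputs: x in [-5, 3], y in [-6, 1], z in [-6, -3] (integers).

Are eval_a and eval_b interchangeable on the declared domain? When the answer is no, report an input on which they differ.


Changes here: arithmetic usage differs, and boolean connective usage differs; the full 288-point sweep finds no disagreement.
verdict: equivalent


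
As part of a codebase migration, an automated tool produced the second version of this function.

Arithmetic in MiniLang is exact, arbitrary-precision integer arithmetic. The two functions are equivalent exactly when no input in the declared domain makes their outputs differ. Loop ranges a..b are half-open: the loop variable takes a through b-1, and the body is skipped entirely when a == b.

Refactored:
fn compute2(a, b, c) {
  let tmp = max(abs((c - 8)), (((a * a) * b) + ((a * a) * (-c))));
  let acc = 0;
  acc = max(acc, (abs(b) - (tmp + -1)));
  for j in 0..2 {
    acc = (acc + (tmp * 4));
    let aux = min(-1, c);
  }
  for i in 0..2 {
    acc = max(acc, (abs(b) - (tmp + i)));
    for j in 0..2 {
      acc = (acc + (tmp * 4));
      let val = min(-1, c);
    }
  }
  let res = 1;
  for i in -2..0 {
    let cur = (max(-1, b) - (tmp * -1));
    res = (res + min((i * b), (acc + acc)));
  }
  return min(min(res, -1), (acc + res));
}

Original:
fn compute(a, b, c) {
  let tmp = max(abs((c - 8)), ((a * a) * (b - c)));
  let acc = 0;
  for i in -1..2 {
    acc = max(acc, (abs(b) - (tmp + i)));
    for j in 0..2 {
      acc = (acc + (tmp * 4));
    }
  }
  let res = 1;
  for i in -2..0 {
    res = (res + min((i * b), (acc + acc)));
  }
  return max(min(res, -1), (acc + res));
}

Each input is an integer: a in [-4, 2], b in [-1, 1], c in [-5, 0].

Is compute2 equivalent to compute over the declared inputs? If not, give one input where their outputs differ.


The rewrite breaks on a=-4, b=-1, c=-5, where the results are 1540 and -1.
compute: tmp=64, then acc=0, then (i=-1), then acc=0, then (j=0), then acc=256, then (j=1), then acc=512, then (i=0), then acc=512, then (j=0), then acc=768, then (j=1), then acc=1024, then (i=1), then acc=1024, then (j=0), then acc=1280, then (j=1), then acc=1536, then res=1, then (i=-2), then res=3, then (i=-1), then res=4, then returns 1540
compute2: tmp=64, then acc=0, then acc=0, then (j=0), then acc=256, then aux=-5, then (j=1), then acc=512, then aux=-5, then (i=0), then acc=512, then (j=0), then acc=768, then val=-5, then (j=1), then acc=1024, then val=-5, then (i=1), then acc=1024, then (j=0), then acc=1280, then val=-5, then (j=1), then acc=1536, then val=-5, then res=1, then (i=-2), then cur=63, then res=3, then (i=-1), then cur=63, then res=4, then returns -1
verdict: not equivalent; witness: a=-4, b=-1, c=-5


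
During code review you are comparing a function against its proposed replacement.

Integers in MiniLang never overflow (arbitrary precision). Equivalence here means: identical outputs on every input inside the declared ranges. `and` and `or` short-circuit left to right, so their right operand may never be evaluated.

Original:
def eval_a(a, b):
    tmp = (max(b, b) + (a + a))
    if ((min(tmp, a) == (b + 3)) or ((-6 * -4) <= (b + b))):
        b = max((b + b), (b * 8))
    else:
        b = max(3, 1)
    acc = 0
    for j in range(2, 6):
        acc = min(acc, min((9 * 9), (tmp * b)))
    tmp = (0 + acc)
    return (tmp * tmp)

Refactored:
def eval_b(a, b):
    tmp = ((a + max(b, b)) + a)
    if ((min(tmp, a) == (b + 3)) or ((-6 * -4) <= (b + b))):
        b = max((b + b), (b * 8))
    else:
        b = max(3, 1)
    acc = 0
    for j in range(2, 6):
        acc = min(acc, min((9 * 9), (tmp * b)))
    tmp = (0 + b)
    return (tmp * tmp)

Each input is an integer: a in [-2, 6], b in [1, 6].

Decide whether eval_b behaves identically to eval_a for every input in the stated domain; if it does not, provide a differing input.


Try a=-2, b=1.
eval_a: tmp = -3; ((min(tmp, a) == (b + 3)) or ((-6 * -4) <= (b + b))) -> false; b = 3; acc = 0; [j=2]; acc = -9; [j=3]; acc = -9; [j=4]; acc = -9; [j=5]; acc = -9; tmp = -9; return 81
eval_b: tmp = -3; ((min(tmp, a) == (b + 3)) or ((-6 * -4) <= (b + b))) -> false; b = 3; acc = 0; [j=2]; acc = -9; [j=3]; acc = -9; [j=4]; acc = -9; [j=5]; acc = -9; tmp = 3; return 9
81 != 9, so the rewrite changes behavior.
verdict: not equivalent; witness: a=-2, b=1


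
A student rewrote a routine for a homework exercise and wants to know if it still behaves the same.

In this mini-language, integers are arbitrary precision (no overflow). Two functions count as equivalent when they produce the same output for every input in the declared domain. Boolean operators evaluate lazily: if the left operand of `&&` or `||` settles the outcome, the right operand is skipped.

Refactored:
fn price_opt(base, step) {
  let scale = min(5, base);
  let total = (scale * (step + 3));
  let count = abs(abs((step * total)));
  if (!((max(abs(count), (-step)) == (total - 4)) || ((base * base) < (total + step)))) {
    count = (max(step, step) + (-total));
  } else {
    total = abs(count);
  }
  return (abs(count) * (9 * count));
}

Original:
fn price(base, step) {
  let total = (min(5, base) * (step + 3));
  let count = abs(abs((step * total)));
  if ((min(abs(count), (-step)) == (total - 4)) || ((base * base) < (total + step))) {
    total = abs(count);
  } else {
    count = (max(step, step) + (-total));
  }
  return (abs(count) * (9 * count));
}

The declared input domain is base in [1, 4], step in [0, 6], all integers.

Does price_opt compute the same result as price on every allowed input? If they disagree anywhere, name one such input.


The one real change (`min(abs(count), (-step))` became `max(abs(count), (-step))`) has no effect anywhere in the declared ranges; all 28 inputs agree.
verdict: equivalent


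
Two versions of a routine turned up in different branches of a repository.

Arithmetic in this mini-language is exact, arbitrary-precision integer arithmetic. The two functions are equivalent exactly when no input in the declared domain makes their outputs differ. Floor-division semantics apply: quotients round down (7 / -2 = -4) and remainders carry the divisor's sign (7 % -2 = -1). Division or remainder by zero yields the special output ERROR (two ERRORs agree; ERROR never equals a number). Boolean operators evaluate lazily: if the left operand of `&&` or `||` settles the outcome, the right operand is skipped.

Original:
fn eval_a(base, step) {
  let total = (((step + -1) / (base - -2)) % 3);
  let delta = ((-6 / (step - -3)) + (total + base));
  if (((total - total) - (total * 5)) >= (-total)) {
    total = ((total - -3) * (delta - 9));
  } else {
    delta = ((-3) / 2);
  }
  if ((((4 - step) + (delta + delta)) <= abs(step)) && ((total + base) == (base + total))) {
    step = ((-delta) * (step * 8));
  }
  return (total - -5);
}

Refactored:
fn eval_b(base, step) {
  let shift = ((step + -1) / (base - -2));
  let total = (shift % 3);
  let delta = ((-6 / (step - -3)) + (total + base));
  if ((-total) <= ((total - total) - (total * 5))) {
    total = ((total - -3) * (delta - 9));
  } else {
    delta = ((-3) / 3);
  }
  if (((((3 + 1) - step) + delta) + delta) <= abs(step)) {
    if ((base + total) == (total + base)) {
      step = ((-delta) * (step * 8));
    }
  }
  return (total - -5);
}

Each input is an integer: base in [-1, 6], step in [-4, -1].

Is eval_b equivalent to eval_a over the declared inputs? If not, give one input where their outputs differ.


Although `2` became `3`, no input in the stated domain can expose it.
Tracing base=4, step=-4: eval_a: total=2, then delta=12, then (((total - total) - (total * 5)) >= (-total)) is false, then delta=-2, then ((((4 - step) + (delta + delta)) <= abs(step)) && ((total + base) == (base + total))) is true, then step=-64, then returns 7 | eval_b: shift=-1, then total=2, then delta=12, then ((-total) <= ((total - total) - (total * 5))) is false, then delta=-1, then (((((3 + 1) - step) + delta) + delta) <= abs(step)) is false, then returns 7 — matching result 7.
Every one of the 32 inputs gives matching results.
verdict: equivalent


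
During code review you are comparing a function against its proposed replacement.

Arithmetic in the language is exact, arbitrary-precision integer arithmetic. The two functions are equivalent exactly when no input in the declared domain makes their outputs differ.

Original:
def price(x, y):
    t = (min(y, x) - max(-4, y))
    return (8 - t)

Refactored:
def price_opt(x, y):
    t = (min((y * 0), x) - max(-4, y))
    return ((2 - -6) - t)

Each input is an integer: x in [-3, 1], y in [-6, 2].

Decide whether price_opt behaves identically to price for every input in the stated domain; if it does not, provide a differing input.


There is a counterexample at x=-3, y=-6: 10 on one side, 7 on the other.
price: t := -2 | result 10
price_opt: t := 1 | result 7
verdict: not equivalent; witness: x=-3, y=-6


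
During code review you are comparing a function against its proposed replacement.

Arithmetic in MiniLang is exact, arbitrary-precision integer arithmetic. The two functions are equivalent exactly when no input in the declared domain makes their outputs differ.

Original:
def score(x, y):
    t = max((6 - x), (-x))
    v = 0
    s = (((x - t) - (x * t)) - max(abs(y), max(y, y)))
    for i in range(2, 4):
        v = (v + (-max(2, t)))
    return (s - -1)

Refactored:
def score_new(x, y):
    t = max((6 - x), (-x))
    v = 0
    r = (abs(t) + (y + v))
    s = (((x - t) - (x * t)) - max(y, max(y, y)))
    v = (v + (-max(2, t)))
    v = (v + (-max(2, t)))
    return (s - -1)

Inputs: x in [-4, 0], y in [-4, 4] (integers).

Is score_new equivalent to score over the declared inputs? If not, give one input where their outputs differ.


These are not equivalent — on x=-4, y=-4 the outputs split (23 vs 31).
score: t=10, then v=0, then s=22, then (i=2), then v=-10, then (i=3), then v=-20, then returns 23
score_new: t=10, then v=0, then r=6, then s=30, then v=-10, then v=-20, then returns 31
verdict: not equivalent; witness: x=-4, y=-4


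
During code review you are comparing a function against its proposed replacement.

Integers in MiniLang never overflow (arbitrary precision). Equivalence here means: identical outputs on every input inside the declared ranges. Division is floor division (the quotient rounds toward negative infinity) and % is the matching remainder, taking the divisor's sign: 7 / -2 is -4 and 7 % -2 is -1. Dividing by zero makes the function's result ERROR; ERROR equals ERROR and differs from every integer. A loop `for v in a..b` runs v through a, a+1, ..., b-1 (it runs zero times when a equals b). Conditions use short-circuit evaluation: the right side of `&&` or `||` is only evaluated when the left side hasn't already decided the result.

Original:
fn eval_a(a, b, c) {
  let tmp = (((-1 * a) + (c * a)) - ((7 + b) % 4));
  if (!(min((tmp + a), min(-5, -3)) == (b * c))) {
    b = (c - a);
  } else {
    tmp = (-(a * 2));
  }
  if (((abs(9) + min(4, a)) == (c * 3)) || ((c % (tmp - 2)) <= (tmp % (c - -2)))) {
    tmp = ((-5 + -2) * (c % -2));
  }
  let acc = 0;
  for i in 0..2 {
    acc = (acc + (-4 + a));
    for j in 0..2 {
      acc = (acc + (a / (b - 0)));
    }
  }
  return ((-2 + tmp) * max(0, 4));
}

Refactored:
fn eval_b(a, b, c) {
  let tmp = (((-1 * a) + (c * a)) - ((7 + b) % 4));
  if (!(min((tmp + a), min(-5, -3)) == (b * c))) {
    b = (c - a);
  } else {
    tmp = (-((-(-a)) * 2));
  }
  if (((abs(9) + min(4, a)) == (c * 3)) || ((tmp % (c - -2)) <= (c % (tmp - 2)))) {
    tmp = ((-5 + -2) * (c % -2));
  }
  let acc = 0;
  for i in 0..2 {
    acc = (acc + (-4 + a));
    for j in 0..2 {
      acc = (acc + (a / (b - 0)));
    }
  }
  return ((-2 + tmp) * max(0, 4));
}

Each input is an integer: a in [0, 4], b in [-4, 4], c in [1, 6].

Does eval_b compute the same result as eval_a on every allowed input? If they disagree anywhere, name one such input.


Evaluate both at a=0, b=-4, c=1.
eval_a: tmp=-3, then (!(min((tmp + a), min(-5, -3)) == (b * c))) is true, then b=1, then (((abs(9) + min(4, a)) == (c * 3)) || ((c % (tmp - 2)) <= (tmp % (c - -2)))) is true, then tmp=7, then acc=0, then (i=0), then acc=-4, then (j=0), then acc=-4, then (j=1), then acc=-4, then (i=1), then acc=-8, then (j=0), then acc=-8, then (j=1), then acc=-8, then returns 20
eval_b: tmp=-3, then (!(min((tmp + a), min(-5, -3)) == (b * c))) is true, then b=1, then (((abs(9) + min(4, a)) == (c * 3)) || ((tmp % (c - -2)) <= (c % (tmp - 2)))) is false, then acc=0, then (i=0), then acc=-4, then (j=0), then acc=-4, then (j=1), then acc=-4, then (i=1), then acc=-8, then (j=0), then acc=-8, then (j=1), then acc=-8, then returns -20
20 against -20: the behavior changed.
verdict: not equivalent; witness: a=0, b=-4, c=1


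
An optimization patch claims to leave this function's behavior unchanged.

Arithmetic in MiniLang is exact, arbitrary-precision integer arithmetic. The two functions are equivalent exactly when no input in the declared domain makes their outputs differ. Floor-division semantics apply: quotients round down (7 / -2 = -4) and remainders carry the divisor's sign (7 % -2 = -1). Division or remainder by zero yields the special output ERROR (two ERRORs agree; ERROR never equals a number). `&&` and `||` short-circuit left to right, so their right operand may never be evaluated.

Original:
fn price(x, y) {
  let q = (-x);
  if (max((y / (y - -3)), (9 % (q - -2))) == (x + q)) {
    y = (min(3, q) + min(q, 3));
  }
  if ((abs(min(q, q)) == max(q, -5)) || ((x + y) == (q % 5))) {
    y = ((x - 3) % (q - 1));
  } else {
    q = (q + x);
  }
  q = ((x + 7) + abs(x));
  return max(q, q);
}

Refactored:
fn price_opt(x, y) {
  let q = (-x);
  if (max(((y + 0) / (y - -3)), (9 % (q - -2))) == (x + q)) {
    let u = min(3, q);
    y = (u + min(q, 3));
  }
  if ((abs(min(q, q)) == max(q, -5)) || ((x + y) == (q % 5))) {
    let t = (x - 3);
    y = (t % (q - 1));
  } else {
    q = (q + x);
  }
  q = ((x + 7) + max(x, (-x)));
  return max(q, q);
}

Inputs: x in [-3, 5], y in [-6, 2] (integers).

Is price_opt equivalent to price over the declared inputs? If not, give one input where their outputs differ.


Equivalent — the differences include constant usage differs, and min/max/abs usage differs, and arithmetic usage differs, and statement counts differ, and local variable names differ, yet no declared input distinguishes the two.
One worked example (x=4, y=-2) — price: q=-4, then (max((y / (y - -3)), (9 % (q - -2))) == (x + q)) is false, then ((abs(min(q, q)) == max(q, -5)) || ((x + y) == (q % 5))) is false, then q=0, then q=15, then returns 15; price_opt: q=-4, then (max(((y + 0) / (y - -3)), (9 % (q - -2))) == (x + q)) is false, then ((abs(min(q, q)) == max(q, -5)) || ((x + y) == (q % 5))) is false, then q=0, then q=15, then returns 15; agreement on 15.
Checked all 81 inputs in the declared domain: the outputs agree on every one.
verdict: equivalent


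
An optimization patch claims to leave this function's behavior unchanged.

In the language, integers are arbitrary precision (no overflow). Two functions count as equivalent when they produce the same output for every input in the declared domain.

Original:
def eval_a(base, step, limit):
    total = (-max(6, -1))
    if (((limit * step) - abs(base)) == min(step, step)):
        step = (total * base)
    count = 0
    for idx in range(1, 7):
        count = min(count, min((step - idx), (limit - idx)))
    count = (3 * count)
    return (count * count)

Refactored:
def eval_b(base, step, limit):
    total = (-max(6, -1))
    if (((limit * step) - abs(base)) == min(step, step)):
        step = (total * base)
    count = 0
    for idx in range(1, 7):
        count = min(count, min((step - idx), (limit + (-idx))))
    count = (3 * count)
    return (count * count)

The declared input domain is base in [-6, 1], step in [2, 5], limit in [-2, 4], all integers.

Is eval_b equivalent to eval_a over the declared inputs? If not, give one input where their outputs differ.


Behavior is preserved: although arithmetic usage differs, the outputs never diverge.
Tracing base=-1, step=2, limit=3: eval_a: total becomes -6; next (((limit * step) - abs(base)) == min(step, step)) evaluates to false; next count becomes 0; next at idx=1:; next count becomes 0; next at idx=2:; next count becomes 0; next at idx=3:; next count becomes -1; next at idx=4:; next count becomes -2; next at idx=5:; next count becomes -3; next at idx=6:; next count becomes -4; next count becomes -12; next final value 144 | eval_b: total becomes -6; next (((limit * step) - abs(base)) == min(step, step)) evaluates to false; next count becomes 0; next at idx=1:; next count becomes 0; next at idx=2:; next count becomes 0; next at idx=3:; next count becomes -1; next at idx=4:; next count becomes -2; next at idx=5:; next count becomes -3; next at idx=6:; next count becomes -4; next count becomes -12; next final value 144 — matching result 144.
An exhaustive pass over the 224 declared inputs shows identical outputs.
verdict: equivalent


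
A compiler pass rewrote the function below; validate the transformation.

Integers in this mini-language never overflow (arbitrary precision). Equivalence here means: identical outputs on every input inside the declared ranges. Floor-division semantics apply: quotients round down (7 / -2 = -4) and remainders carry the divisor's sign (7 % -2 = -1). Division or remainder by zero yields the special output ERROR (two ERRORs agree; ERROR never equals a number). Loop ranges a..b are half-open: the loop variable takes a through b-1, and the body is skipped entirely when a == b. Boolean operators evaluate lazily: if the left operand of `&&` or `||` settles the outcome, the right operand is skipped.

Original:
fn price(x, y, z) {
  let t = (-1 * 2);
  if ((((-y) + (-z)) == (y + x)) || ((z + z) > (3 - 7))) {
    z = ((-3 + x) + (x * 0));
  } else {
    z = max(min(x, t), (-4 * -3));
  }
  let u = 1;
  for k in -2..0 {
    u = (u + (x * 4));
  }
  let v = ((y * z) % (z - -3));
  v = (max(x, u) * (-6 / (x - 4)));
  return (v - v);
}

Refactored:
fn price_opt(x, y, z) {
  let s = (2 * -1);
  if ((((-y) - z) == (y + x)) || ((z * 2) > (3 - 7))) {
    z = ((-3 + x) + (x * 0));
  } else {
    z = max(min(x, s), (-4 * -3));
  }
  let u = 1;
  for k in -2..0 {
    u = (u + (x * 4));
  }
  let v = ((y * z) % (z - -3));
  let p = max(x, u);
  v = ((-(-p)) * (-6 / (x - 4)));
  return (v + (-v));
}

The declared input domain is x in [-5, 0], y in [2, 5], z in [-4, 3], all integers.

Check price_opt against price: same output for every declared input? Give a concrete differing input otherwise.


The two are interchangeable: local variable names differ, plus statement counts differ, plus arithmetic usage differs, plus constant usage differs, and every declared input agrees.
One worked example (x=-1, y=3, z=0) — price: t = -2; ((((-y) + (-z)) == (y + x)) || ((z + z) > (3 - 7))) -> true; z = -4; u = 1; [k=-2]; u = -3; [k=-1]; u = -7; v = 0; v = -1; return 0; price_opt: s = -2; ((((-y) - z) == (y + x)) || ((z * 2) > (3 - 7))) -> true; z = -4; u = 1; [k=-2]; u = -3; [k=-1]; u = -7; v = 0; p = -1; v = -1; return 0; agreement on 0.
An exhaustive pass over the 192 declared inputs shows identical outputs.
verdict: equivalent


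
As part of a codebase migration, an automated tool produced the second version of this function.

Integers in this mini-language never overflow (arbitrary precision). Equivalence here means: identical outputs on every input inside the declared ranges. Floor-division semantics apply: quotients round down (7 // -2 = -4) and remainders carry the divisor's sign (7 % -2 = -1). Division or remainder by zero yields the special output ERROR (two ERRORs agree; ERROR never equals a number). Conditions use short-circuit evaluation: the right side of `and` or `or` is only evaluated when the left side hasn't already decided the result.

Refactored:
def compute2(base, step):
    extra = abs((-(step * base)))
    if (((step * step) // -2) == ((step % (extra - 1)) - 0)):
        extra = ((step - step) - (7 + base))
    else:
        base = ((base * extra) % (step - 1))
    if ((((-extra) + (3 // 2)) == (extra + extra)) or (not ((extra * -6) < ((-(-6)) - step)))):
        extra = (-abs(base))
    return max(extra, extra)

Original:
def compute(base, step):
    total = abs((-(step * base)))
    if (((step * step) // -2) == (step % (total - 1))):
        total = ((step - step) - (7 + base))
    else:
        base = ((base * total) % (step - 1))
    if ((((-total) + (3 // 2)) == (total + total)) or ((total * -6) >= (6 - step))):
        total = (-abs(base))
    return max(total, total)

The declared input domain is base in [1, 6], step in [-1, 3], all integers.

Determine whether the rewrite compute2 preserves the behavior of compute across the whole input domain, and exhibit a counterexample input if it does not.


Although local variable names differ; and arithmetic usage differs; and constant usage differs; and comparison usage differs; and boolean connective usage differs, 30/30 inputs agree.
verdict: equivalent


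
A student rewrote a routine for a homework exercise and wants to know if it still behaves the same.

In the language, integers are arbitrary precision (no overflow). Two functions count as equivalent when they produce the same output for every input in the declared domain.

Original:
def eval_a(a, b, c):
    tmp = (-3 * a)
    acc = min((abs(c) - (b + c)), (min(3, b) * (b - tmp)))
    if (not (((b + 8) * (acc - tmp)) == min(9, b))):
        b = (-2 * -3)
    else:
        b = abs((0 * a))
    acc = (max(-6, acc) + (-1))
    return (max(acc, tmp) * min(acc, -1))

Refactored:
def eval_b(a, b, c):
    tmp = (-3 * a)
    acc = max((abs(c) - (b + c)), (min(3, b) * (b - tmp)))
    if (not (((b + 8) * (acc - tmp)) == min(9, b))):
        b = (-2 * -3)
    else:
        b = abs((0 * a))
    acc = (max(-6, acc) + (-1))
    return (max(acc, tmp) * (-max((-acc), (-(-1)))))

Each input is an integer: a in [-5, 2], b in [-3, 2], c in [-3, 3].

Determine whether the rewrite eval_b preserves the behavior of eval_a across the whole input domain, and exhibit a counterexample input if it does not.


a=-5, b=-3, c=-3 yields -15 from eval_a but -53 from eval_b.
verdict: not equivalent; witness: a=-5, b=-3, c=-3


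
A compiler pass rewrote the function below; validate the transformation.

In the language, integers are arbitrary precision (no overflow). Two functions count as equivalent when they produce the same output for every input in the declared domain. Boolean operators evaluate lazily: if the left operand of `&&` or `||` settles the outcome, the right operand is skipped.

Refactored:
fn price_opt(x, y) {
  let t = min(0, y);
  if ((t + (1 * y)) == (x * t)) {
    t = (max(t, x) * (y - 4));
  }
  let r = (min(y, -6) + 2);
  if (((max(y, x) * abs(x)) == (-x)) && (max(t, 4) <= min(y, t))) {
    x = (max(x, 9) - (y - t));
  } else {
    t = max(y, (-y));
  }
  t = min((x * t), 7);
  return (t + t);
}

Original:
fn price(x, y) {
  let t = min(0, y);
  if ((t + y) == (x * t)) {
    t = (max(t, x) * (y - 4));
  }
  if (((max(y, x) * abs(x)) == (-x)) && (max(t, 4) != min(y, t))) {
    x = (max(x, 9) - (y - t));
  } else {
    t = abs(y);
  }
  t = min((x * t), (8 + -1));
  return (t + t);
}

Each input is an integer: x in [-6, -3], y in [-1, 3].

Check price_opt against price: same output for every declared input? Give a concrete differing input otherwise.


Not equivalent: x=-6, y=1 separates them (0 vs -12).
price: t becomes 0; next ((t + y) == (x * t)) evaluates to false; next (((max(y, x) * abs(x)) == (-x)) && (max(t, 4) != min(y, t))) evaluates to true; next x becomes 8; next t becomes 0; next final value 0
price_opt: t becomes 0; next ((t + (1 * y)) == (x * t)) evaluates to false; next r becomes -4; next (((max(y, x) * abs(x)) == (-x)) && (max(t, 4) <= min(y, t))) evaluates to false; next t becomes 1; next t becomes -6; next final value -12
verdict: not equivalent; witness: x=-6, y=1


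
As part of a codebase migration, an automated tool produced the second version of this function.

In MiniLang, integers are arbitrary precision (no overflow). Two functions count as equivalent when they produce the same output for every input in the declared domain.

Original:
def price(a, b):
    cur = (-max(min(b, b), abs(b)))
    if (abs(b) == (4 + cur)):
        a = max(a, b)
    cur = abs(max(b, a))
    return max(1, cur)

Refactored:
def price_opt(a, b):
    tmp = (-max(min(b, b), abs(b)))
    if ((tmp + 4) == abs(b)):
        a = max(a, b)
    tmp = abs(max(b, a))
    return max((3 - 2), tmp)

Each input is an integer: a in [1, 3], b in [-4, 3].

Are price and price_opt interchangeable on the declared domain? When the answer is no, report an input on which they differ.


Comparing the listings, the differences include: constant usage differs; local variable names differ; arithmetic usage differs.
Tracing a=1, b=2: price: cur becomes -2; next (abs(b) == (4 + cur)) evaluates to true; next a becomes 2; next cur becomes 2; next final value 2 | price_opt: tmp becomes -2; next ((tmp + 4) == abs(b)) evaluates to true; next a becomes 2; next tmp becomes 2; next final value 2 — matching result 2.
An exhaustive pass over the 24 declared inputs shows identical outputs.
verdict: equivalent


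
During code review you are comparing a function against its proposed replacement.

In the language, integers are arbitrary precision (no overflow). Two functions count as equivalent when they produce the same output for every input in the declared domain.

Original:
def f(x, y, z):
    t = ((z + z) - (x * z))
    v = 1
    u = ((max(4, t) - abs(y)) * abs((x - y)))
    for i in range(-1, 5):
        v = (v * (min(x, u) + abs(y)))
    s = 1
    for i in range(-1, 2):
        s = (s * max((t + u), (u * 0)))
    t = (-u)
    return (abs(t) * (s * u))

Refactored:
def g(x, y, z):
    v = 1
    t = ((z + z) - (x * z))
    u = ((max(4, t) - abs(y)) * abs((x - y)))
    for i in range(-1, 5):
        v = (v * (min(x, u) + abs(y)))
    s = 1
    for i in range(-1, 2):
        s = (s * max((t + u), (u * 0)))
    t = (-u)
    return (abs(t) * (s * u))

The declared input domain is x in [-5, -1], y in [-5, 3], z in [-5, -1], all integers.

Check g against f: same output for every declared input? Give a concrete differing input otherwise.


The two versions differ — the changes include same computation, different form.
One worked example (x=-3, y=-5, z=-3) — f: t=-15, then v=1, then u=-2, then (i=-1), then v=2, then (i=0), then v=4, then (i=1), then v=8, then (i=2), then v=16, then (i=3), then v=32, then (i=4), then v=64, then s=1, then (i=-1), then s=0, then (i=0), then s=0, then (i=1), then s=0, then t=2, then returns 0; g: v=1, then t=-15, then u=-2, then (i=-1), then v=2, then (i=0), then v=4, then (i=1), then v=8, then (i=2), then v=16, then (i=3), then v=32, then (i=4), then v=64, then s=1, then (i=-1), then s=0, then (i=0), then s=0, then (i=1), then s=0, then t=2, then returns 0; agreement on 0.
Sweeping the whole domain (225 inputs) finds no disagreement.
verdict: equivalent


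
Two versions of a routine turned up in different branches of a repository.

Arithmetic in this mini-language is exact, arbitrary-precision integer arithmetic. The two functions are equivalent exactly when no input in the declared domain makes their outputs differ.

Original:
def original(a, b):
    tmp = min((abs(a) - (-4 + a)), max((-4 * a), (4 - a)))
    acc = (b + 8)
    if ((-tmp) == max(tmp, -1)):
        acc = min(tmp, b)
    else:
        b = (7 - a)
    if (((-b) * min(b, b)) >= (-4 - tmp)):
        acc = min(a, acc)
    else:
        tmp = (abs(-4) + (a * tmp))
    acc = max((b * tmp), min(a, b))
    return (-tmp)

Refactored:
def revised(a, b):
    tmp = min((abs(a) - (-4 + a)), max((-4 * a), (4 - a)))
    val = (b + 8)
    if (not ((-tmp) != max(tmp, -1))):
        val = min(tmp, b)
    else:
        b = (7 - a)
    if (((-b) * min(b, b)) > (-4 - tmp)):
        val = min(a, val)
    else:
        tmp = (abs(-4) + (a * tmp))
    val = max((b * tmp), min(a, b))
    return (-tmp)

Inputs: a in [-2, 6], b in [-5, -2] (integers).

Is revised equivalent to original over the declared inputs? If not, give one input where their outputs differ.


These are not equivalent — on a=4, b=-2 the outputs split (0 vs -4).
original: tmp := 0 | acc := 6 | ((-tmp) == max(tmp, -1)): true | acc := -2 | (((-b) * min(b, b)) >= (-4 - tmp)): true | acc := -2 | acc := 0 | result 0
revised: tmp := 0 | val := 6 | (not ((-tmp) != max(tmp, -1))): true | val := -2 | (((-b) * min(b, b)) > (-4 - tmp)): false | tmp := 4 | val := -2 | result -4
verdict: not equivalent; witness: a=4, b=-2


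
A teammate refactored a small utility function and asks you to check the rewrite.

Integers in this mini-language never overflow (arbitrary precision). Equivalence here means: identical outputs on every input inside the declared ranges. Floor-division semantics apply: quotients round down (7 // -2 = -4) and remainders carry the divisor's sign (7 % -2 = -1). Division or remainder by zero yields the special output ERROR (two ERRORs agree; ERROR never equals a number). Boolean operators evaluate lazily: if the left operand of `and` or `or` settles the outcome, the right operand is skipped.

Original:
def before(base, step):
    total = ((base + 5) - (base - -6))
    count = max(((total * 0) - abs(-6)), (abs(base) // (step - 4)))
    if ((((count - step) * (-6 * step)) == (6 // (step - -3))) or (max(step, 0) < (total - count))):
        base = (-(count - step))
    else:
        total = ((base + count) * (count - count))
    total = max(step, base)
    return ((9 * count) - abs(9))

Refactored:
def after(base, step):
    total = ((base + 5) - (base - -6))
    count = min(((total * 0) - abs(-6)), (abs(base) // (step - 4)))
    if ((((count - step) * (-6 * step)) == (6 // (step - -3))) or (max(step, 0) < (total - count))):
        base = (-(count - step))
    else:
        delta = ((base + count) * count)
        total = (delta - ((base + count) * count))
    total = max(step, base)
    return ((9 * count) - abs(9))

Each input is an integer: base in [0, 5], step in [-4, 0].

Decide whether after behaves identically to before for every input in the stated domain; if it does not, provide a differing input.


Input base=0, step=-4: -9 from before versus -63 from after.
verdict: not equivalent; witness: base=0, step=-4
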